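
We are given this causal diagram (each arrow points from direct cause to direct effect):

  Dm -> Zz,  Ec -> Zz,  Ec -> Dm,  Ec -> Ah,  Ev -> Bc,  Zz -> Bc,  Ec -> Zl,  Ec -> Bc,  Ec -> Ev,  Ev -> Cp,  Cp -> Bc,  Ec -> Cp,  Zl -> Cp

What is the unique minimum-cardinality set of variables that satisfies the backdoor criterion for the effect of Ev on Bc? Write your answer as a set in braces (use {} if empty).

Variables eligible for adjustment (non-descendants of Ev, excluding Ev and Bc): {Ah, Dm, Ec, Zl, Zz}.
Backdoor paths from Ev to Bc:
  P1: Ev <- Ec -> Zl -> Cp -> Bc
  P2: Ev <- Ec -> Dm -> Zz -> Bc
  P3: Ev <- Ec -> Cp -> Bc
  P4: Ev <- Ec -> Zz -> Bc
  P5: Ev <- Ec -> Bc
The empty set is not sufficient: P1 (Ev <- Ec -> Zl -> Cp -> Bc) has no collider blocking it and no conditioned non-collider, so it is open.
Try {Ec}:
  P1: blocked at fork node Ec ∈ conditioning set.
  P2: blocked at fork node Ec ∈ conditioning set.
  P3: blocked at fork node Ec ∈ conditioning set.
  P4: blocked at fork node Ec ∈ conditioning set.
  P5: blocked at fork node Ec ∈ conditioning set.
{Ec} contains no descendant of Ev and blocks every backdoor path.
No other singleton works — e.g. {Zl} leaves P2 open — so {Ec} is the unique smallest valid adjustment set.

{Ec}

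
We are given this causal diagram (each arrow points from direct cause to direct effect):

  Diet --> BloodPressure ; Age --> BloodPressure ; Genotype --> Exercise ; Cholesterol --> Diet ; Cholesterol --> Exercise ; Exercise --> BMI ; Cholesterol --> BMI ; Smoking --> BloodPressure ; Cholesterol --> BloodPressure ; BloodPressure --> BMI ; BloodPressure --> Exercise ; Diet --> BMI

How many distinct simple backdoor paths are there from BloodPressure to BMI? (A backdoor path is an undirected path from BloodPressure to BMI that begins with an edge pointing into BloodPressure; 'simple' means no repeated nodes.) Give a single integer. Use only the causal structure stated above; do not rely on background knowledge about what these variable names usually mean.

6

A backdoor path from BloodPressure to BMI is any simple undirected path whose first edge points into BloodPressure (i.e. leaves BloodPressure via a parent).
Parents of BloodPressure: {Age, Cholesterol, Diet, Smoking}.
Enumerating:
  P1: BloodPressure <- Cholesterol -> Diet -> BMI
  P2: BloodPressure <- Cholesterol -> Exercise -> BMI
  P3: BloodPressure <- Cholesterol -> BMI
  P4: BloodPressure <- Diet <- Cholesterol -> Exercise -> BMI
  P5: BloodPressure <- Diet <- Cholesterol -> BMI
  P6: BloodPressure <- Diet -> BMI
That exhausts the simple backdoor paths. Count: 6.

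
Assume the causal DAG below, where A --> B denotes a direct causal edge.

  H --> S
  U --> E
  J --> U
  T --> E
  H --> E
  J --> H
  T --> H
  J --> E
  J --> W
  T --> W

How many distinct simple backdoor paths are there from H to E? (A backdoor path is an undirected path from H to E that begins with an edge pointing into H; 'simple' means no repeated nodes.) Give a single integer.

6

A backdoor path from H to E is any simple undirected path whose first edge points into H (i.e. leaves H via a parent).
Parents of H: {J, T}.
Enumerating:
  P1: H <- J -> U -> E
  P2: H <- J -> E
  P3: H <- J -> W <- T -> E
  P4: H <- T -> E
  P5: H <- T -> W <- J -> U -> E
  P6: H <- T -> W <- J -> E
That exhausts the simple backdoor paths. Count: 6.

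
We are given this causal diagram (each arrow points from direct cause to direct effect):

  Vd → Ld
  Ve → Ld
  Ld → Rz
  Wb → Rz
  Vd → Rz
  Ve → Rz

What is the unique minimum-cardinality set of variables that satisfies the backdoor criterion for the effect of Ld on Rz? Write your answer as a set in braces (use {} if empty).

Variables eligible for adjustment (non-descendants of Ld, excluding Ld and Rz): {Vd, Ve, Wb}.
Backdoor paths from Ld to Rz:
  P1: Ld <- Ve -> Rz
  P2: Ld <- Vd -> Rz
The empty set is not sufficient: P1 (Ld <- Ve -> Rz) has no collider blocking it and no conditioned non-collider, so it is open.
Try {Vd, Ve}:
  P1: blocked at fork node Ve ∈ conditioning set.
  P2: blocked at fork node Vd ∈ conditioning set.
{Vd, Ve} contains no descendant of Ld and blocks every backdoor path.
Every element of {Vd, Ve} is needed (dropping Vd leaves P2 open; dropping Ve leaves P1 open), so no proper subset is valid.
Among all size-2 subsets of the eligible variables, only {Vd, Ve} blocks every backdoor path, so it is the unique smallest valid adjustment set.

{Vd, Ve}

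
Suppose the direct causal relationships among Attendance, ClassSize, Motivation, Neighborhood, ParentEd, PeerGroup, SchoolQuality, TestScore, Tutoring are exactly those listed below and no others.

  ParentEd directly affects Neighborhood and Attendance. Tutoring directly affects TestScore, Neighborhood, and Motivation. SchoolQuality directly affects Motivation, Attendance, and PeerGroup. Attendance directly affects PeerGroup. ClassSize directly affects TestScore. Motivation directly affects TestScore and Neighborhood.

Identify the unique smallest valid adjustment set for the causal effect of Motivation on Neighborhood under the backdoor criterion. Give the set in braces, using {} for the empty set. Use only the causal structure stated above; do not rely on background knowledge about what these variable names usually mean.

{Tutoring}

Variables eligible for adjustment (non-descendants of Motivation, excluding Motivation and Neighborhood): {Attendance, ClassSize, ParentEd, PeerGroup, SchoolQuality, Tutoring}.
Backdoor paths from Motivation to Neighborhood:
  P1: Motivation <- SchoolQuality -> Attendance <- ParentEd -> Neighborhood
  P2: Motivation <- SchoolQuality -> PeerGroup <- Attendance <- ParentEd -> Neighborhood
  P3: Motivation <- Tutoring -> Neighborhood
The empty set is not sufficient: P3 (Motivation <- Tutoring -> Neighborhood) has no collider blocking it and no conditioned non-collider, so it is open.
Try {Tutoring}:
  P1: blocked at collider Attendance (neither it nor any descendant is in the conditioning set).
  P2: blocked at collider PeerGroup (neither it nor any descendant is in the conditioning set).
  P3: blocked at fork node Tutoring ∈ conditioning set.
{Tutoring} contains no descendant of Motivation and blocks every backdoor path.
No other singleton works — e.g. {SchoolQuality} leaves P3 open — so {Tutoring} is the unique smallest valid adjustment set.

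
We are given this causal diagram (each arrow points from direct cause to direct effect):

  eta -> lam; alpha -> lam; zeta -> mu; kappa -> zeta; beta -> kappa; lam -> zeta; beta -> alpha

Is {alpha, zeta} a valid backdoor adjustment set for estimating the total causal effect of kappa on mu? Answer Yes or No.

Backdoor paths from kappa to mu (paths whose first edge points into kappa):
  P1: kappa <- beta -> alpha -> lam -> zeta -> mu
Condition 1 (no descendant of kappa in the set): FAILS — zeta is a descendant of kappa.
Condition 2 (every backdoor path blocked by {alpha, zeta}):
  P1: blocked at chain node alpha ∈ conditioning set.
{alpha, zeta} does not satisfy the backdoor criterion.

No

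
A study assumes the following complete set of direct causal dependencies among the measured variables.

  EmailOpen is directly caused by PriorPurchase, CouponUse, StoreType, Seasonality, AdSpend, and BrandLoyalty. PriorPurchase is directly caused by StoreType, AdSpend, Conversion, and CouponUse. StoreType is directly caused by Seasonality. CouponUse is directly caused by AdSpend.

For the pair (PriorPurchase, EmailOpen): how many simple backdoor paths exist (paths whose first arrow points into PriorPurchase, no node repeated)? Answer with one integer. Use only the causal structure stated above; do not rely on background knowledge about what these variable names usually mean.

6

A backdoor path from PriorPurchase to EmailOpen is any simple undirected path whose first edge points into PriorPurchase (i.e. leaves PriorPurchase via a parent).
Parents of PriorPurchase: {AdSpend, Conversion, CouponUse, StoreType}.
Enumerating:
  P1: PriorPurchase <- AdSpend -> CouponUse -> EmailOpen
  P2: PriorPurchase <- AdSpend -> EmailOpen
  P3: PriorPurchase <- CouponUse <- AdSpend -> EmailOpen
  P4: PriorPurchase <- CouponUse -> EmailOpen
  P5: PriorPurchase <- StoreType <- Seasonality -> EmailOpen
  P6: PriorPurchase <- StoreType -> EmailOpen
That exhausts the simple backdoor paths. Count: 6.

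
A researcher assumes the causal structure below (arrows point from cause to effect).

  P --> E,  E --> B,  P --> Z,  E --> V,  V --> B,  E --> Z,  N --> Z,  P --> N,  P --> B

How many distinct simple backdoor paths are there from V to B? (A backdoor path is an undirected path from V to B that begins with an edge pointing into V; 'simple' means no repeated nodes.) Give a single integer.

4

A backdoor path from V to B is any simple undirected path whose first edge points into V (i.e. leaves V via a parent).
Parents of V: {E}.
Enumerating:
  P1: V <- E <- P -> B
  P2: V <- E -> Z <- P -> B
  P3: V <- E -> Z <- N <- P -> B
  P4: V <- E -> B
That exhausts the simple backdoor paths. Count: 4.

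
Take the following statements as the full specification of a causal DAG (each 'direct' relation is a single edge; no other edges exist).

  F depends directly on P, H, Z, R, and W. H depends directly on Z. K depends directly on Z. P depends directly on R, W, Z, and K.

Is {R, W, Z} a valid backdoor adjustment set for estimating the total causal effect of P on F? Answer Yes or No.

Backdoor paths from P to F (paths whose first edge points into P):
  P1: P <- Z -> H -> F
  P2: P <- Z -> F
  P3: P <- R -> F
  P4: P <- K <- Z -> H -> F
  P5: P <- K <- Z -> F
  P6: P <- W -> F
Condition 1 (no descendant of P in the set): holds — descendants of P are {F}; none are in {R, W, Z}.
Condition 2 (every backdoor path blocked by {R, W, Z}):
  P1: blocked at fork node Z ∈ conditioning set.
  P2: blocked at fork node Z ∈ conditioning set.
  P3: blocked at fork node R ∈ conditioning set.
  P4: blocked at fork node Z ∈ conditioning set.
  P5: blocked at fork node Z ∈ conditioning set.
  P6: blocked at fork node W ∈ conditioning set.
{R, W, Z} satisfies the backdoor criterion.

Yes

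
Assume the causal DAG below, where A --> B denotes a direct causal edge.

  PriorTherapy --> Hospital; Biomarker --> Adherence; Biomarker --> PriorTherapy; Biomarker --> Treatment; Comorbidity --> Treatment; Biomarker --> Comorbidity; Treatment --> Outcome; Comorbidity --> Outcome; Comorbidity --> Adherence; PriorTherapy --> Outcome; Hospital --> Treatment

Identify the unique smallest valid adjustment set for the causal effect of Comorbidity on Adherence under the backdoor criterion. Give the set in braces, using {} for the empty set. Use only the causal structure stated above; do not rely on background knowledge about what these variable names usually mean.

{Biomarker}

Variables eligible for adjustment (non-descendants of Comorbidity, excluding Comorbidity and Adherence): {Biomarker, Hospital, PriorTherapy}.
Backdoor paths from Comorbidity to Adherence:
  P1: Comorbidity <- Biomarker -> Adherence
The empty set is not sufficient: P1 (Comorbidity <- Biomarker -> Adherence) has no collider blocking it and no conditioned non-collider, so it is open.
Try {Biomarker}:
  P1: blocked at fork node Biomarker ∈ conditioning set.
{Biomarker} contains no descendant of Comorbidity and blocks every backdoor path.
No other singleton works — e.g. {PriorTherapy} leaves P1 open — so {Biomarker} is the unique smallest valid adjustment set.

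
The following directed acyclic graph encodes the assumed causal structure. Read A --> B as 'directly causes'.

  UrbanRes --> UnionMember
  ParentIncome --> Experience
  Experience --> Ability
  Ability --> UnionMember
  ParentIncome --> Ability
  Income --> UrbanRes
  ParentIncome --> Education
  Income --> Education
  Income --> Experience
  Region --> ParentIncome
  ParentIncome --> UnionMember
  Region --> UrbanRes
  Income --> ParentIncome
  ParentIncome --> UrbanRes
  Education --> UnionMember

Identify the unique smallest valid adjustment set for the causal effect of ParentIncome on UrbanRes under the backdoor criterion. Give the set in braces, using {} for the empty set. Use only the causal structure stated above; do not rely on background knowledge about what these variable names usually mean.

{Income, Region}

Variables eligible for adjustment (non-descendants of ParentIncome, excluding ParentIncome and UrbanRes): {Income, Region}.
Backdoor paths from ParentIncome to UrbanRes:
  P1: ParentIncome <- Region -> UrbanRes
  P2: ParentIncome <- Income -> Education -> UnionMember <- UrbanRes
  P3: ParentIncome <- Income -> Experience -> Ability -> UnionMember <- UrbanRes
  P4: ParentIncome <- Income -> UrbanRes
The empty set is not sufficient: P1 (ParentIncome <- Region -> UrbanRes) has no collider blocking it and no conditioned non-collider, so it is open.
Try {Income, Region}:
  P1: blocked at fork node Region ∈ conditioning set.
  P2: blocked at fork node Income ∈ conditioning set.
  P3: blocked at fork node Income ∈ conditioning set.
  P4: blocked at fork node Income ∈ conditioning set.
{Income, Region} contains no descendant of ParentIncome and blocks every backdoor path.
Every element of {Income, Region} is needed (dropping Income leaves P4 open; dropping Region leaves P1 open), so no proper subset is valid.
Among all size-2 subsets of the eligible variables, only {Income, Region} blocks every backdoor path, so it is the unique smallest valid adjustment set.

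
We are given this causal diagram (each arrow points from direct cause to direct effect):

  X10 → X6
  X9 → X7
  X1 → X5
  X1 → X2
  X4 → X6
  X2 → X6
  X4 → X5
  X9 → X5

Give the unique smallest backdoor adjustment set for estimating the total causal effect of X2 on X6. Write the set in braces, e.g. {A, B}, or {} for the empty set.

{}

Variables eligible for adjustment (non-descendants of X2, excluding X2 and X6): {X1, X10, X4, X5, X7, X9}.
Backdoor paths from X2 to X6:
  P1: X2 <- X1 -> X5 <- X4 -> X6
Each backdoor path contains an unconditioned collider, so every path is already blocked with the empty conditioning set:
  P1: blocked at collider X5 (neither it nor any descendant is in the conditioning set).
The empty set is therefore the unique smallest valid set.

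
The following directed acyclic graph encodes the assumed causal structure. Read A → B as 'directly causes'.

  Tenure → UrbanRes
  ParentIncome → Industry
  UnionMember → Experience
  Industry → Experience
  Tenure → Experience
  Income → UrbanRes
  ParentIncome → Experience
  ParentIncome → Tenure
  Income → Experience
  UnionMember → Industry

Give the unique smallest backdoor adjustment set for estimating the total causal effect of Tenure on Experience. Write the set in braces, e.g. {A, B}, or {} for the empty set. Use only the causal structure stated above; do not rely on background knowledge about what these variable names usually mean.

Variables eligible for adjustment (non-descendants of Tenure, excluding Tenure and Experience): {Income, Industry, ParentIncome, UnionMember}.
Backdoor paths from Tenure to Experience:
  P1: Tenure <- ParentIncome -> Industry <- UnionMember -> Experience
  P2: Tenure <- ParentIncome -> Industry -> Experience
  P3: Tenure <- ParentIncome -> Experience
The empty set is not sufficient: P2 (Tenure <- ParentIncome -> Industry -> Experience) has no collider blocking it and no conditioned non-collider, so it is open.
Try {ParentIncome}:
  P1: blocked at fork node ParentIncome ∈ conditioning set.
  P2: blocked at fork node ParentIncome ∈ conditioning set.
  P3: blocked at fork node ParentIncome ∈ conditioning set.
{ParentIncome} contains no descendant of Tenure and blocks every backdoor path.
No other singleton works — e.g. {UnionMember} leaves P2 open — so {ParentIncome} is the unique smallest valid adjustment set.

{ParentIncome}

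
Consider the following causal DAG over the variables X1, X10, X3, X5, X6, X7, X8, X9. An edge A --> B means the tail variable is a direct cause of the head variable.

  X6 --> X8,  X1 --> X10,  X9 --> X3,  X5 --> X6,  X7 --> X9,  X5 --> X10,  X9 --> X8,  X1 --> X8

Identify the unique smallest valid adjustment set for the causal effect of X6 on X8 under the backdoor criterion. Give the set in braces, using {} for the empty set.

{}

Variables eligible for adjustment (non-descendants of X6, excluding X6 and X8): {X1, X10, X3, X5, X7, X9}.
Backdoor paths from X6 to X8:
  P1: X6 <- X5 -> X10 <- X1 -> X8
Each backdoor path contains an unconditioned collider, so every path is already blocked with the empty conditioning set:
  P1: blocked at collider X10 (neither it nor any descendant is in the conditioning set).
The empty set is therefore the unique smallest valid set.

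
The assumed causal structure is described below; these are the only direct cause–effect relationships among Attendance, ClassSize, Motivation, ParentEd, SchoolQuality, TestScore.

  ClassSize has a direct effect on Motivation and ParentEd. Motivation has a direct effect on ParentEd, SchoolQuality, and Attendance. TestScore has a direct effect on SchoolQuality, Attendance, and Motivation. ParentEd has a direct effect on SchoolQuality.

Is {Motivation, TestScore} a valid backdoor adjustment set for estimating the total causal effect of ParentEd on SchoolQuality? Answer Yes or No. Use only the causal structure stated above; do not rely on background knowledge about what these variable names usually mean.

Yes

Backdoor paths from ParentEd to SchoolQuality (paths whose first edge points into ParentEd):
  P1: ParentEd <- ClassSize -> Motivation <- TestScore -> SchoolQuality
  P2: ParentEd <- ClassSize -> Motivation -> SchoolQuality
  P3: ParentEd <- ClassSize -> Motivation -> Attendance <- TestScore -> SchoolQuality
  P4: ParentEd <- Motivation <- TestScore -> SchoolQuality
  P5: ParentEd <- Motivation -> SchoolQuality
  P6: ParentEd <- Motivation -> Attendance <- TestScore -> SchoolQuality
Condition 1 (no descendant of ParentEd in the set): holds — descendants of ParentEd are {SchoolQuality}; none are in {Motivation, TestScore}.
Condition 2 (every backdoor path blocked by {Motivation, TestScore}):
  P1: blocked at fork node TestScore ∈ conditioning set.
  P2: blocked at chain node Motivation ∈ conditioning set.
  P3: blocked at chain node Motivation ∈ conditioning set.
  P4: blocked at chain node Motivation ∈ conditioning set.
  P5: blocked at fork node Motivation ∈ conditioning set.
  P6: blocked at fork node Motivation ∈ conditioning set.
{Motivation, TestScore} satisfies the backdoor criterion.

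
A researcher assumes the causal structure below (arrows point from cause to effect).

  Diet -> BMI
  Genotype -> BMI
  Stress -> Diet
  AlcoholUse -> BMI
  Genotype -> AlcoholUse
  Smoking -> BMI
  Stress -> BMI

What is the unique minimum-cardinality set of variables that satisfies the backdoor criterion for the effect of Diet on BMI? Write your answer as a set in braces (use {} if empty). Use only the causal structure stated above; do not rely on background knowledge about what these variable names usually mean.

{Stress}

Variables eligible for adjustment (non-descendants of Diet, excluding Diet and BMI): {AlcoholUse, Genotype, Smoking, Stress}.
Backdoor paths from Diet to BMI:
  P1: Diet <- Stress -> BMI
The empty set is not sufficient: P1 (Diet <- Stress -> BMI) has no collider blocking it and no conditioned non-collider, so it is open.
Try {Stress}:
  P1: blocked at fork node Stress ∈ conditioning set.
{Stress} contains no descendant of Diet and blocks every backdoor path.
No other singleton works — e.g. {Smoking} leaves P1 open — so {Stress} is the unique smallest valid adjustment set.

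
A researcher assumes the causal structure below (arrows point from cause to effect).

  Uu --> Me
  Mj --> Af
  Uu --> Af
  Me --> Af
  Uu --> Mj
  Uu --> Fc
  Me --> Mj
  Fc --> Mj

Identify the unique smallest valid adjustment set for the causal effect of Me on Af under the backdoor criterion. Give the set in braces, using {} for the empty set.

{Uu}

Variables eligible for adjustment (non-descendants of Me, excluding Me and Af): {Fc, Uu}.
Backdoor paths from Me to Af:
  P1: Me <- Uu -> Fc -> Mj -> Af
  P2: Me <- Uu -> Mj -> Af
  P3: Me <- Uu -> Af
The empty set is not sufficient: P1 (Me <- Uu -> Fc -> Mj -> Af) has no collider blocking it and no conditioned non-collider, so it is open.
Try {Uu}:
  P1: blocked at fork node Uu ∈ conditioning set.
  P2: blocked at fork node Uu ∈ conditioning set.
  P3: blocked at fork node Uu ∈ conditioning set.
{Uu} contains no descendant of Me and blocks every backdoor path.
No other singleton works — e.g. {Fc} leaves P2 open — so {Uu} is the unique smallest valid adjustment set.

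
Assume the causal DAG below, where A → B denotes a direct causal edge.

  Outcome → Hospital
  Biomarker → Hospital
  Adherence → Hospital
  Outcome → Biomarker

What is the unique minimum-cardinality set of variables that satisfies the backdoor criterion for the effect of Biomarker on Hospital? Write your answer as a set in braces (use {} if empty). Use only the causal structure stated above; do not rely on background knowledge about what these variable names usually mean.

Variables eligible for adjustment (non-descendants of Biomarker, excluding Biomarker and Hospital): {Adherence, Outcome}.
Backdoor paths from Biomarker to Hospital:
  P1: Biomarker <- Outcome -> Hospital
The empty set is not sufficient: P1 (Biomarker <- Outcome -> Hospital) has no collider blocking it and no conditioned non-collider, so it is open.
Try {Outcome}:
  P1: blocked at fork node Outcome ∈ conditioning set.
{Outcome} contains no descendant of Biomarker and blocks every backdoor path.
No other singleton works — e.g. {Adherence} leaves P1 open — so {Outcome} is the unique smallest valid adjustment set.

{Outcome}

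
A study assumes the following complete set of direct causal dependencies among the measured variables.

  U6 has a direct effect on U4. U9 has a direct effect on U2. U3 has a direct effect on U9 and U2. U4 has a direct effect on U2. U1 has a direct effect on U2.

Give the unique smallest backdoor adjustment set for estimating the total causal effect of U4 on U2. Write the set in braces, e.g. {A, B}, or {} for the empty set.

Variables eligible for adjustment (non-descendants of U4, excluding U4 and U2): {U1, U3, U6, U9}.
Backdoor paths from U4 to U2:
  (none)
With no backdoor paths the empty set already satisfies the criterion, and it is trivially minimal.

{}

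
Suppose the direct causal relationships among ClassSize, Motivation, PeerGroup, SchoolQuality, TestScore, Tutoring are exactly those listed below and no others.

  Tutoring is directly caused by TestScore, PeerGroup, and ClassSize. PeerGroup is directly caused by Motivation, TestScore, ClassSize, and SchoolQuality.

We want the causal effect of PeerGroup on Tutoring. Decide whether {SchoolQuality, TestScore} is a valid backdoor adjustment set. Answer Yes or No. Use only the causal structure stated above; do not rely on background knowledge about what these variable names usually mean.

No

Backdoor paths from PeerGroup to Tutoring (paths whose first edge points into PeerGroup):
  P1: PeerGroup <- TestScore -> Tutoring
  P2: PeerGroup <- ClassSize -> Tutoring
Condition 1 (no descendant of PeerGroup in the set): holds — descendants of PeerGroup are {Tutoring}; none are in {SchoolQuality, TestScore}.
Condition 2 (every backdoor path blocked by {SchoolQuality, TestScore}):
  P1: blocked at fork node TestScore ∈ conditioning set.
  P2: open — no interior node is in the conditioning set.
{SchoolQuality, TestScore} does not satisfy the backdoor criterion.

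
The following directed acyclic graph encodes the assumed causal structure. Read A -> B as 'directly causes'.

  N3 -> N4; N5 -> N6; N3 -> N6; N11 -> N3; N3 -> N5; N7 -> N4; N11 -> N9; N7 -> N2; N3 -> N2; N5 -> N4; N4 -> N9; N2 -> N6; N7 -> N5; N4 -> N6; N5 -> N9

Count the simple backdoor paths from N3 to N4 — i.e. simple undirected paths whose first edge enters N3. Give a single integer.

A backdoor path from N3 to N4 is any simple undirected path whose first edge points into N3 (i.e. leaves N3 via a parent).
Parents of N3: {N11}.
Enumerating:
  P1: N3 <- N11 -> N9 <- N5 <- N7 -> N2 -> N6 <- N4
  P2: N3 <- N11 -> N9 <- N5 <- N7 -> N4
  P3: N3 <- N11 -> N9 <- N5 -> N4
  P4: N3 <- N11 -> N9 <- N5 -> N6 <- N2 <- N7 -> N4
  P5: N3 <- N11 -> N9 <- N5 -> N6 <- N4
  P6: N3 <- N11 -> N9 <- N4
That exhausts the simple backdoor paths. Count: 6.

6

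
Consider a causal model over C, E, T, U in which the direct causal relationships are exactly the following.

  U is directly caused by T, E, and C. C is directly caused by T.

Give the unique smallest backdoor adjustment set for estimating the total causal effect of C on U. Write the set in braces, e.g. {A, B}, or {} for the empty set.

{T}

Variables eligible for adjustment (non-descendants of C, excluding C and U): {E, T}.
Backdoor paths from C to U:
  P1: C <- T -> U
The empty set is not sufficient: P1 (C <- T -> U) has no collider blocking it and no conditioned non-collider, so it is open.
Try {T}:
  P1: blocked at fork node T ∈ conditioning set.
{T} contains no descendant of C and blocks every backdoor path.
No other singleton works — e.g. {E} leaves P1 open — so {T} is the unique smallest valid adjustment set.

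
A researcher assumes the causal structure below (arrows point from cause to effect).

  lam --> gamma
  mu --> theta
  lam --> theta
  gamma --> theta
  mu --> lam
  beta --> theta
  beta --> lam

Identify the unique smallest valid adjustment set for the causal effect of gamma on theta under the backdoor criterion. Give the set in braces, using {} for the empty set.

Variables eligible for adjustment (non-descendants of gamma, excluding gamma and theta): {beta, lam, mu}.
Backdoor paths from gamma to theta:
  P1: gamma <- lam <- mu -> theta
  P2: gamma <- lam <- beta -> theta
  P3: gamma <- lam -> theta
The empty set is not sufficient: P1 (gamma <- lam <- mu -> theta) has no collider blocking it and no conditioned non-collider, so it is open.
Try {lam}:
  P1: blocked at chain node lam ∈ conditioning set.
  P2: blocked at chain node lam ∈ conditioning set.
  P3: blocked at fork node lam ∈ conditioning set.
{lam} contains no descendant of gamma and blocks every backdoor path.
No other singleton works — e.g. {mu} leaves P2 open — so {lam} is the unique smallest valid adjustment set.

{lam}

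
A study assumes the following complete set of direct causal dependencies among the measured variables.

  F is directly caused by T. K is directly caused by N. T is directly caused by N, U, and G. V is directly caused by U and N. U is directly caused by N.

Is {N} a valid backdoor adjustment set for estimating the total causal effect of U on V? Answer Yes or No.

Backdoor paths from U to V (paths whose first edge points into U):
  P1: U <- N -> V
Condition 1 (no descendant of U in the set): holds — descendants of U are {F, T, V}; none are in {N}.
Condition 2 (every backdoor path blocked by {N}):
  P1: blocked at fork node N ∈ conditioning set.
{N} satisfies the backdoor criterion.

Yes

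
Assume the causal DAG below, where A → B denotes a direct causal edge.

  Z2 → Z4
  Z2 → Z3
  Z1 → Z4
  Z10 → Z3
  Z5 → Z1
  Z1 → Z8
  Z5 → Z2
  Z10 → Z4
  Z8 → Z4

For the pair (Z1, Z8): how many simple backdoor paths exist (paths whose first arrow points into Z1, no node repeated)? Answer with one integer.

A backdoor path from Z1 to Z8 is any simple undirected path whose first edge points into Z1 (i.e. leaves Z1 via a parent).
Parents of Z1: {Z5}.
Enumerating:
  P1: Z1 <- Z5 -> Z2 -> Z3 <- Z10 -> Z4 <- Z8
  P2: Z1 <- Z5 -> Z2 -> Z4 <- Z8
That exhausts the simple backdoor paths. Count: 2.

2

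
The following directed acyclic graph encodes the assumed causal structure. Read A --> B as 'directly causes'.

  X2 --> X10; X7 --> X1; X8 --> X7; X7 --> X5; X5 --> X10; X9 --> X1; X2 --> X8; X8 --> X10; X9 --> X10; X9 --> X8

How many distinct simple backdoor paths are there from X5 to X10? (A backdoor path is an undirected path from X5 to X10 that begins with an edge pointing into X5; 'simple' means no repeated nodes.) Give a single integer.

6

A backdoor path from X5 to X10 is any simple undirected path whose first edge points into X5 (i.e. leaves X5 via a parent).
Parents of X5: {X7}.
Enumerating:
  P1: X5 <- X7 <- X8 <- X9 -> X10
  P2: X5 <- X7 <- X8 <- X2 -> X10
  P3: X5 <- X7 <- X8 -> X10
  P4: X5 <- X7 -> X1 <- X9 -> X8 <- X2 -> X10
  P5: X5 <- X7 -> X1 <- X9 -> X8 -> X10
  P6: X5 <- X7 -> X1 <- X9 -> X10
That exhausts the simple backdoor paths. Count: 6.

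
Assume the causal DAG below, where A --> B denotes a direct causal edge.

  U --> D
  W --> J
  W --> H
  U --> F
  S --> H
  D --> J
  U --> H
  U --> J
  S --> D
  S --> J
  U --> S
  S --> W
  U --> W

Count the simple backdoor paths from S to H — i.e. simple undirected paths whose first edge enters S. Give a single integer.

4

A backdoor path from S to H is any simple undirected path whose first edge points into S (i.e. leaves S via a parent).
Parents of S: {U}.
Enumerating:
  P1: S <- U -> D -> J <- W -> H
  P2: S <- U -> W -> H
  P3: S <- U -> J <- W -> H
  P4: S <- U -> H
That exhausts the simple backdoor paths. Count: 4.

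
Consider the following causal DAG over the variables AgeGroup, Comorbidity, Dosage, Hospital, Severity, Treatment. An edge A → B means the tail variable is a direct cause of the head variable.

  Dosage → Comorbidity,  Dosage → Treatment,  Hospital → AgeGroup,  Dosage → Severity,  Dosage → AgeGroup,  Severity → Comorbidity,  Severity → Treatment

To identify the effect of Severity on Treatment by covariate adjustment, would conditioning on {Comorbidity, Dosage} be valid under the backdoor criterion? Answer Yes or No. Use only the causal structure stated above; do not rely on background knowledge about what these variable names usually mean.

No

Backdoor paths from Severity to Treatment (paths whose first edge points into Severity):
  P1: Severity <- Dosage -> Treatment
Condition 1 (no descendant of Severity in the set): FAILS — Comorbidity is a descendant of Severity.
Condition 2 (every backdoor path blocked by {Comorbidity, Dosage}):
  P1: blocked at fork node Dosage ∈ conditioning set.
{Comorbidity, Dosage} does not satisfy the backdoor criterion.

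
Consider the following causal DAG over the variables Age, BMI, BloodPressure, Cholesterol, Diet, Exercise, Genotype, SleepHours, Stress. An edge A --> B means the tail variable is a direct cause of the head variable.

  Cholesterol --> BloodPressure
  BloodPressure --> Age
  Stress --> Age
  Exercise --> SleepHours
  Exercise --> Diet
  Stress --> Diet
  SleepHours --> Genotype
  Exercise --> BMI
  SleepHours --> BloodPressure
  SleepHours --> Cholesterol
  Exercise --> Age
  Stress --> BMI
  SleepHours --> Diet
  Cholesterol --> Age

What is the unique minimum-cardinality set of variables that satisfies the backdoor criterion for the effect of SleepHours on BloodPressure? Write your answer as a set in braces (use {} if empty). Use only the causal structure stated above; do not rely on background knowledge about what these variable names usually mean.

{}

Variables eligible for adjustment (non-descendants of SleepHours, excluding SleepHours and BloodPressure): {BMI, Exercise, Stress}.
Backdoor paths from SleepHours to BloodPressure:
  P1: SleepHours <- Exercise -> BMI <- Stress -> Age <- Cholesterol -> BloodPressure
  P2: SleepHours <- Exercise -> BMI <- Stress -> Age <- BloodPressure
  P3: SleepHours <- Exercise -> Age <- Cholesterol -> BloodPressure
  P4: SleepHours <- Exercise -> Age <- BloodPressure
  P5: SleepHours <- Exercise -> Diet <- Stress -> Age <- Cholesterol -> BloodPressure
  P6: SleepHours <- Exercise -> Diet <- Stress -> Age <- BloodPressure
Each backdoor path contains an unconditioned collider, so every path is already blocked with the empty conditioning set:
  P1: blocked at collider BMI (neither it nor any descendant is in the conditioning set).
  P2: blocked at collider BMI (neither it nor any descendant is in the conditioning set).
  P3: blocked at collider Age (neither it nor any descendant is in the conditioning set).
  P4: blocked at collider Age (neither it nor any descendant is in the conditioning set).
  P5: blocked at collider Diet (neither it nor any descendant is in the conditioning set).
  P6: blocked at collider Diet (neither it nor any descendant is in the conditioning set).
The empty set is therefore the unique smallest valid set.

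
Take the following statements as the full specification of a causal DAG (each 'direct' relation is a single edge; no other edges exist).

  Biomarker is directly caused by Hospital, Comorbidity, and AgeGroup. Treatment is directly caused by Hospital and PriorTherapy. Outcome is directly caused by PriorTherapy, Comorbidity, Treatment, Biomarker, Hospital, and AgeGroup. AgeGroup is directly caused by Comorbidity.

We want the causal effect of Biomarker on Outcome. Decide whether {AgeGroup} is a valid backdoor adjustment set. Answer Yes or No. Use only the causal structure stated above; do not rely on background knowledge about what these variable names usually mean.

Backdoor paths from Biomarker to Outcome (paths whose first edge points into Biomarker):
  P1: Biomarker <- Comorbidity -> AgeGroup -> Outcome
  P2: Biomarker <- Comorbidity -> Outcome
  P3: Biomarker <- AgeGroup <- Comorbidity -> Outcome
  P4: Biomarker <- AgeGroup -> Outcome
  P5: Biomarker <- Hospital -> Treatment <- PriorTherapy -> Outcome
  P6: Biomarker <- Hospital -> Treatment -> Outcome
  P7: Biomarker <- Hospital -> Outcome
Condition 1 (no descendant of Biomarker in the set): holds — descendants of Biomarker are {Outcome}; none are in {AgeGroup}.
Condition 2 (every backdoor path blocked by {AgeGroup}):
  P1: blocked at chain node AgeGroup ∈ conditioning set.
  P2: open — no interior node is in the conditioning set.
  P3: blocked at chain node AgeGroup ∈ conditioning set.
  P4: blocked at fork node AgeGroup ∈ conditioning set.
  P5: blocked at collider Treatment (neither it nor any descendant is in the conditioning set).
  P6: open — no interior node is in the conditioning set.
  P7: open — no interior node is in the conditioning set.
{AgeGroup} does not satisfy the backdoor criterion.

No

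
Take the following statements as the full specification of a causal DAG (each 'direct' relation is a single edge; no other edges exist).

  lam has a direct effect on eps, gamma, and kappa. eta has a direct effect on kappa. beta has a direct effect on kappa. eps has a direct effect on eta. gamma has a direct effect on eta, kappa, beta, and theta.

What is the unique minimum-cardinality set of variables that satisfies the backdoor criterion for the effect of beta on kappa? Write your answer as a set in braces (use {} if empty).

{gamma}

Variables eligible for adjustment (non-descendants of beta, excluding beta and kappa): {eps, eta, gamma, lam, theta}.
Backdoor paths from beta to kappa:
  P1: beta <- gamma <- lam -> eps -> eta -> kappa
  P2: beta <- gamma <- lam -> kappa
  P3: beta <- gamma -> eta <- eps <- lam -> kappa
  P4: beta <- gamma -> eta -> kappa
  P5: beta <- gamma -> kappa
The empty set is not sufficient: P1 (beta <- gamma <- lam -> eps -> eta -> kappa) has no collider blocking it and no conditioned non-collider, so it is open.
Try {gamma}:
  P1: blocked at chain node gamma ∈ conditioning set.
  P2: blocked at chain node gamma ∈ conditioning set.
  P3: blocked at fork node gamma ∈ conditioning set.
  P4: blocked at fork node gamma ∈ conditioning set.
  P5: blocked at fork node gamma ∈ conditioning set.
{gamma} contains no descendant of beta and blocks every backdoor path.
No other singleton works — e.g. {lam} leaves P4 open — so {gamma} is the unique smallest valid adjustment set.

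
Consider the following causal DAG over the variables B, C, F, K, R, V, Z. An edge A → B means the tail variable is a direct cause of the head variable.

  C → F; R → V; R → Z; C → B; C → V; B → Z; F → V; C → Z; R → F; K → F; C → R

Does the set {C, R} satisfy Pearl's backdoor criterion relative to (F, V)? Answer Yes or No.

Backdoor paths from F to V (paths whose first edge points into F):
  P1: F <- C -> R -> V
  P2: F <- C -> B -> Z <- R -> V
  P3: F <- C -> V
  P4: F <- C -> Z <- R -> V
  P5: F <- R <- C -> V
  P6: F <- R -> V
  P7: F <- R -> Z <- C -> V
  P8: F <- R -> Z <- B <- C -> V
Condition 1 (no descendant of F in the set): holds — descendants of F are {V}; none are in {C, R}.
Condition 2 (every backdoor path blocked by {C, R}):
  P1: blocked at fork node C ∈ conditioning set.
  P2: blocked at fork node C ∈ conditioning set.
  P3: blocked at fork node C ∈ conditioning set.
  P4: blocked at fork node C ∈ conditioning set.
  P5: blocked at chain node R ∈ conditioning set.
  P6: blocked at fork node R ∈ conditioning set.
  P7: blocked at fork node R ∈ conditioning set.
  P8: blocked at fork node R ∈ conditioning set.
{C, R} satisfies the backdoor criterion.

Yes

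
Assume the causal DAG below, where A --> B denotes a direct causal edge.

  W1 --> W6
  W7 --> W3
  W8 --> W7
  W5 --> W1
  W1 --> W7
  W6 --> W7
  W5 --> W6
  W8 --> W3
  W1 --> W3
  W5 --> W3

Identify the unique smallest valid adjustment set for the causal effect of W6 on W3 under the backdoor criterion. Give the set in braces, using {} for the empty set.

{W1, W5}

Variables eligible for adjustment (non-descendants of W6, excluding W6 and W3): {W1, W5, W8}.
Backdoor paths from W6 to W3:
  P1: W6 <- W5 -> W1 -> W7 <- W8 -> W3
  P2: W6 <- W5 -> W1 -> W7 -> W3
  P3: W6 <- W5 -> W1 -> W3
  P4: W6 <- W5 -> W3
  P5: W6 <- W1 <- W5 -> W3
  P6: W6 <- W1 -> W7 <- W8 -> W3
  P7: W6 <- W1 -> W7 -> W3
  P8: W6 <- W1 -> W3
The empty set is not sufficient: P2 (W6 <- W5 -> W1 -> W7 -> W3) has no collider blocking it and no conditioned non-collider, so it is open.
Try {W1, W5}:
  P1: blocked at fork node W5 ∈ conditioning set.
  P2: blocked at fork node W5 ∈ conditioning set.
  P3: blocked at fork node W5 ∈ conditioning set.
  P4: blocked at fork node W5 ∈ conditioning set.
  P5: blocked at chain node W1 ∈ conditioning set.
  P6: blocked at fork node W1 ∈ conditioning set.
  P7: blocked at fork node W1 ∈ conditioning set.
  P8: blocked at fork node W1 ∈ conditioning set.
{W1, W5} contains no descendant of W6 and blocks every backdoor path.
Every element of {W1, W5} is needed (dropping W1 leaves P7 open; dropping W5 leaves P4 open), so no proper subset is valid.
Among all size-2 subsets of the eligible variables, only {W1, W5} blocks every backdoor path, so it is the unique smallest valid adjustment set.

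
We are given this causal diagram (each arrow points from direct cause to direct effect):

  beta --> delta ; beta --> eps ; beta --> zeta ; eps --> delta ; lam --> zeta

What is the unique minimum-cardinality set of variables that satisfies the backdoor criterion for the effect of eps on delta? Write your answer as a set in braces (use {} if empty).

{beta}

Variables eligible for adjustment (non-descendants of eps, excluding eps and delta): {beta, lam, zeta}.
Backdoor paths from eps to delta:
  P1: eps <- beta -> delta
The empty set is not sufficient: P1 (eps <- beta -> delta) has no collider blocking it and no conditioned non-collider, so it is open.
Try {beta}:
  P1: blocked at fork node beta ∈ conditioning set.
{beta} contains no descendant of eps and blocks every backdoor path.
No other singleton works — e.g. {lam} leaves P1 open — so {beta} is the unique smallest valid adjustment set.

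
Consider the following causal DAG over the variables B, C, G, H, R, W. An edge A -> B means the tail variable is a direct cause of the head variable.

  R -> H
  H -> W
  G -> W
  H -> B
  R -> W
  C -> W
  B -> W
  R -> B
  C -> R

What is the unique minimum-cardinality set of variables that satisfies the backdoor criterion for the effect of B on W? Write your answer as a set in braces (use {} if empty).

Variables eligible for adjustment (non-descendants of B, excluding B and W): {C, G, H, R}.
Backdoor paths from B to W:
  P1: B <- R <- C -> W
  P2: B <- R -> H -> W
  P3: B <- R -> W
  P4: B <- H <- R <- C -> W
  P5: B <- H <- R -> W
  P6: B <- H -> W
The empty set is not sufficient: P1 (B <- R <- C -> W) has no collider blocking it and no conditioned non-collider, so it is open.
Try {H, R}:
  P1: blocked at chain node R ∈ conditioning set.
  P2: blocked at fork node R ∈ conditioning set.
  P3: blocked at fork node R ∈ conditioning set.
  P4: blocked at chain node H ∈ conditioning set.
  P5: blocked at chain node H ∈ conditioning set.
  P6: blocked at fork node H ∈ conditioning set.
{H, R} contains no descendant of B and blocks every backdoor path.
Every element of {H, R} is needed (dropping H leaves P6 open; dropping R leaves P1 open), so no proper subset is valid.
Among all size-2 subsets of the eligible variables, only {H, R} blocks every backdoor path, so it is the unique smallest valid adjustment set.

{H, R}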